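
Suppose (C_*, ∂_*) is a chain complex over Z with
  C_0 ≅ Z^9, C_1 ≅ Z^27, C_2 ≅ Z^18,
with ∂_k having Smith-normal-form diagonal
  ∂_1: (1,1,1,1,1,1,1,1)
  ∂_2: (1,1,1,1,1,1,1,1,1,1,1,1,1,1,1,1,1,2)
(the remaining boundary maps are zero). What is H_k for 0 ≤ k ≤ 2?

H_0: b_0 = 9 − 0 − 8 = 1; torsion from ∂_1 factors > 1: none. So H_0 ≅ Z.
H_1: b_1 = 27 − 8 − 18 = 1; torsion from ∂_2 factors > 1: [2]. So H_1 ≅ Z ⊕ Z_2.
H_2: b_2 = 18 − 18 − 0 = 0; torsion from ∂_3 factors > 1: none. So H_2 ≅ 0.

H_0 ≅ Z,  H_1 ≅ Z ⊕ Z_2,  H_2 = 0.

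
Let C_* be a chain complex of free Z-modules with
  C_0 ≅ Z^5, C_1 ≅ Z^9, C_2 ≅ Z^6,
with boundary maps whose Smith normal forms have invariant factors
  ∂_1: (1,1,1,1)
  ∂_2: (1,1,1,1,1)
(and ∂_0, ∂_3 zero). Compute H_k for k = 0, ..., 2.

H_0 ≅ Z,  H_1 = 0,  H_2 ≅ Z.

H_0: b_0 = 5 − 0 − 4 = 1; torsion from ∂_1 factors > 1: none. So H_0 ≅ Z.
H_1: b_1 = 9 − 4 − 5 = 0; torsion from ∂_2 factors > 1: none. So H_1 ≅ 0.
H_2: b_2 = 6 − 5 − 0 = 1; torsion from ∂_3 factors > 1: none. So H_2 ≅ Z.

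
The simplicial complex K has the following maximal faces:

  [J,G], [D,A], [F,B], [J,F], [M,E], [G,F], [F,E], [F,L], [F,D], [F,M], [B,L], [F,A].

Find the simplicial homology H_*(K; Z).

Take the total order A < B < D < E < F < G < J < L < M on the vertex set. Then K (dimension 1) consists of the simplices:

  0-simplices (9): A, B, D, E, F, G, J, L, M
  1-simplices (12): AD, AF, BF, BL, DF, EF, EM, FG, FJ, FL, FM, GJ

giving chain groups C_0 ≅ Z^9, C_1 ≅ Z^12.

∂_1: C_1 → C_0 sends each edge [p,q] (with p < q) to q − p. For instance
  ∂FG = G − F.
The 9×12 boundary matrix has rank 8 and Smith normal form diag(1,1,1,1,1,1,1,1).

From H_k ≅ ker(∂_k) / im(∂_{k+1}) we obtain:

  H_0: rank C_0 − rank ∂_1 = 9 − 8 = 1, and the invariant factors of ∂_1 are all 1, so H_0 ≅ Z.
  H_1: rank ker ∂_1 − rank ∂_2 = (12 − 8) − 0 = 4, and there is no ∂_2, so H_1 ≅ Z^4.

H_0 ≅ Z,  H_1 ≅ Z^4.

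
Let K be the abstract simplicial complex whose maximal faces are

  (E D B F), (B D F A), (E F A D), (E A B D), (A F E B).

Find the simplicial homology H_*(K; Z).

H_0 ≅ Z,  H_1 = 0,  H_2 = 0,  H_3 ≅ Z.

Take the total order A < B < D < E < F on the vertex set. Then K (dimension 3) consists of the simplices:

  0-simplices (5): A, B, D, E, F
  1-simplices (10): AB, AD, AE, AF, BD, BE, BF, DE, DF, EF
  2-simplices (10): ABD, ABE, ABF, ADE, ADF, AEF, BDE, BDF, BEF, DEF
  3-simplices (5): ABDE, ABDF, ABEF, ADEF, BDEF

Hence C_0 ≅ Z^5, C_1 ≅ Z^10, C_2 ≅ Z^10, C_3 ≅ Z^5.

The boundary map ∂_1: C_1 → C_0 is given by ∂[p,q] = [q] − [p]. For instance
  ∂AB = B − A.
The 5×10 boundary matrix has rank 4 and Smith normal form diag(1,1,1,1).

Boundary ∂_2: C_2 → C_1 sends each 2-simplex [p,q,r] to [q,r] − [p,r] + [p,q]. For instance
  ∂ABD = BD − AD + AB,
  ∂BDE = DE − BE + BD.
The 10×10 boundary matrix has rank 6 and Smith normal form diag(1,1,1,1,1,1).

∂_3: C_3 → C_2 sends each 3-simplex σ to the alternating sum Σ_i (−1)^i (σ with its i-th vertex removed). For instance
  ∂ABEF = BEF − AEF + ABF − ABE,
  ∂ADEF = DEF − AEF + ADF − ADE.
As a 10×5 matrix over Z this has rank 4, with invariant factors (1,1,1,1).

Reading off H_k = ker ∂_k / im ∂_{k+1}:

  H_0: rank C_0 − rank ∂_1 = 5 − 4 = 1, and the invariant factors of ∂_1 are all 1, so H_0 ≅ Z.
  H_1: rank ker ∂_1 − rank ∂_2 = (10 − 4) − 6 = 0, and the invariant factors of ∂_2 are all 1, so H_1 ≅ 0.
  H_2: rank ker ∂_2 − rank ∂_3 = (10 − 6) − 4 = 0, and the invariant factors of ∂_3 are all 1, so H_2 ≅ 0.
  H_3: rank ker ∂_3 − rank ∂_4 = (5 − 4) − 0 = 1, and there is no ∂_4, so H_3 ≅ Z.

As a check, the Euler characteristic is 5 − 10 + 10 − 5 = 0, which agrees with 1 − 0 + 0 − 1 = 0.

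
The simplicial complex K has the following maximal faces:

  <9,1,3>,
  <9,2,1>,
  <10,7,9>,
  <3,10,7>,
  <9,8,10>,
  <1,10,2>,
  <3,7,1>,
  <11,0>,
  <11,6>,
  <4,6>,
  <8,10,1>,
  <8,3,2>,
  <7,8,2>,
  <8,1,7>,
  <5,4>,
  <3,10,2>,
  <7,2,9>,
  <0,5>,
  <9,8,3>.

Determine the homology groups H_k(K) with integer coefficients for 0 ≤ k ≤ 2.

We work with the vertex ordering 0 < 1 < 2 < 3 < 4 < 5 < 6 < 7 < 8 < 9 < 10 < 11. The simplices of K, each written with vertices in increasing order, are:

  0-simplices (12): [0], [1], [2], [3], [4], [5], [6], [7], [8], [9], [10], [11]
  1-simplices (26): (26 of them)
  2-simplices (14): [1,2,9], [1,2,10], [1,3,7], [1,3,9], [1,7,8], [1,8,10], [2,3,8], [2,3,10], [2,7,8], [2,7,9], [3,7,10], [3,8,9], [7,9,10], [8,9,10]

giving chain groups C_0 ≅ Z^12, C_1 ≅ Z^26, C_2 ≅ Z^14.

∂_1: C_1 → C_0 sends each edge [p,q] (with p < q) to q − p. For instance
  ∂[4,6] = [6] − [4].
The resulting 12×26 matrix has rank 10, and its Smith normal form has invariant factors (1,1,1,1,1,1,1,1,1,1).

The boundary map ∂_2: C_2 → C_1 sends each 2-simplex [p,q,r] to [q,r] − [p,r] + [p,q]. For instance
  ∂[1,8,10] = [8,10] − [1,10] + [1,8],
  ∂[3,7,10] = [7,10] − [3,10] + [3,7].
This gives a 26×14 integer matrix of rank 13; reducing to Smith normal form yields diagonal entries (1,1,1,1,1,1,1,1,1,1,1,1,1).

From H_k ≅ ker(∂_k) / im(∂_{k+1}) we obtain:

  H_0: rank C_0 − rank ∂_1 = 12 − 10 = 2, and the invariant factors of ∂_1 are all 1, so H_0 ≅ Z^2.
  H_1: rank ker ∂_1 − rank ∂_2 = (26 − 10) − 13 = 3, and the invariant factors of ∂_2 are all 1, so H_1 ≅ Z^3.
  H_2: rank ker ∂_2 − rank ∂_3 = (14 − 13) − 0 = 1, and there is no ∂_3, so H_2 ≅ Z.

H_0 ≅ Z^2,  H_1 ≅ Z^3,  H_2 ≅ Z.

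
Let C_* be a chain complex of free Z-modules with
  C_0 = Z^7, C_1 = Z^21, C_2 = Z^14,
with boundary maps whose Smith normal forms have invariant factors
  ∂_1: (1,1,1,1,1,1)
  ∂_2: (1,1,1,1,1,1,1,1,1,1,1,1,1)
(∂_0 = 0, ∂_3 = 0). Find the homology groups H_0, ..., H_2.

H_0: b_0 = 7 − 0 − 6 = 1; torsion from ∂_1 factors > 1: none. So H_0 ≅ Z.
H_1: b_1 = 21 − 6 − 13 = 2; torsion from ∂_2 factors > 1: none. So H_1 ≅ Z^2.
H_2: b_2 = 14 − 13 − 0 = 1; torsion from ∂_3 factors > 1: none. So H_2 ≅ Z.

H_0 ≅ Z,  H_1 ≅ Z^2,  H_2 ≅ Z.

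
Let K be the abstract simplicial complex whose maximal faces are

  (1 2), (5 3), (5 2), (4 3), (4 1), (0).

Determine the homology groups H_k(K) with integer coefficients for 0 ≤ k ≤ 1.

H_0 = Z^2,  H_1 = Z.

Order the vertices as 0 < 1 < 2 < 3 < 4 < 5. Listing each simplex with vertices in this order, K has dimension 1 with simplices:

  0-simplices (6): [0], [1], [2], [3], [4], [5]
  1-simplices (5): [1,2], [1,4], [2,5], [3,4], [3,5]

Hence C_0 ≅ Z^6, C_1 ≅ Z^5.

Boundary ∂_1: C_1 → C_0 maps an edge to its endpoints' difference, ∂[p,q] = q − p. For instance
  ∂[1,4] = [4] − [1].
This gives a 6×5 integer matrix of rank 4; reducing to Smith normal form yields diagonal entries (1,1,1,1).

Reading off H_k = ker ∂_k / im ∂_{k+1}:

  H_0: rank C_0 − rank ∂_1 = 6 − 4 = 2, and the invariant factors of ∂_1 are all 1, so H_0 ≅ Z^2.
  H_1: rank ker ∂_1 − rank ∂_2 = (5 − 4) − 0 = 1, and there is no ∂_2, so H_1 ≅ Z.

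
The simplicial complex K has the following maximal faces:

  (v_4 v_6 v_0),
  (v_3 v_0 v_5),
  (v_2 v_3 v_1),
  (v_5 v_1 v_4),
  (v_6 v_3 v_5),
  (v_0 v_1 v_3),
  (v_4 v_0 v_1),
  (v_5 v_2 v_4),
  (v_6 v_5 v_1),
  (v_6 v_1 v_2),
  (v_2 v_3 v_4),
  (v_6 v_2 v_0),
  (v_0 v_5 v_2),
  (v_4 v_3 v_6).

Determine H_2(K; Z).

Order the vertices as v_0 < v_1 < v_2 < v_3 < v_4 < v_5 < v_6. Listing each simplex with vertices in this order, K has dimension 2 with simplices:

  0-simplices (7): [v_0], [v_1], [v_2], [v_3], [v_4], [v_5], [v_6]
  1-simplices (21): (21 of them)
  2-simplices (14): (14 of them)

Hence C_0 ≅ Z^7, C_1 ≅ Z^21, C_2 ≅ Z^14.

Boundary ∂_1: C_1 → C_0 maps an edge to its endpoints' difference, ∂[p,q] = q − p. For instance
  ∂[v_2,v_3] = [v_3] − [v_2].
As a 7×21 matrix over Z this has rank 6, with invariant factors (1,1,1,1,1,1).

The boundary map ∂_2: C_2 → C_1 maps a triangle to the signed sum of its edges. For instance
  ∂[v_0,v_1,v_3] = [v_1,v_3] − [v_0,v_3] + [v_0,v_1],
  ∂[v_0,v_4,v_6] = [v_4,v_6] − [v_0,v_6] + [v_0,v_4].
The resulting 21×14 matrix has rank 13, and its Smith normal form has invariant factors (1,1,1,1,1,1,1,1,1,1,1,1,1).

Computing H_k = (kernel of ∂_k) / (image of ∂_{k+1}):

  H_2: rank ker ∂_2 − rank ∂_3 = (14 − 13) − 0 = 1, and there is no ∂_3, so H_2 = Z.

H_2 ≅ Z.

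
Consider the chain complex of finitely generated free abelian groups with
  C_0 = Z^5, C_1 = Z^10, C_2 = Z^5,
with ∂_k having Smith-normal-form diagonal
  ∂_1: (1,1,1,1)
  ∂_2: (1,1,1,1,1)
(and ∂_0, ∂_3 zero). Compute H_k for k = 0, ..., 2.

H_0: b_0 = 5 − 0 − 4 = 1; torsion from ∂_1 factors > 1: none. So H_0 ≅ Z.
H_1: b_1 = 10 − 4 − 5 = 1; torsion from ∂_2 factors > 1: none. So H_1 ≅ Z.
H_2: b_2 = 5 − 5 − 0 = 0; torsion from ∂_3 factors > 1: none. So H_2 ≅ 0.

H_0 ≅ Z,  H_1 ≅ Z,  H_2 = 0.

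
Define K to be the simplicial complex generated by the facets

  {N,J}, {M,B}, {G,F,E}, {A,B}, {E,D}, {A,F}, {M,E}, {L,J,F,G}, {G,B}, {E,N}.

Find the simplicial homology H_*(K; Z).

K has 10 vertices, 16 edges, 5 triangles, 1 3-simplex.
rank ∂_0 = 0, rank ∂_1 = 9 ⇒ b_0 = 10 − 0 − 9 = 1; all invariant factors of ∂_1 are 1 so no torsion. So H_0 ≅ Z.
rank ∂_1 = 9, rank ∂_2 = 4 ⇒ b_1 = 16 − 9 − 4 = 3; all invariant factors of ∂_2 are 1 so no torsion. So H_1 ≅ Z^3.
rank ∂_2 = 4, rank ∂_3 = 1 ⇒ b_2 = 5 − 4 − 1 = 0; all invariant factors of ∂_3 are 1 so no torsion. So H_2 ≅ 0.
rank ∂_3 = 1, rank ∂_4 = 0 ⇒ b_3 = 1 − 1 − 0 = 0. So H_3 ≅ 0.

H_0 ≅ Z,  H_1 ≅ Z^3,  H_2 = 0,  H_3 = 0.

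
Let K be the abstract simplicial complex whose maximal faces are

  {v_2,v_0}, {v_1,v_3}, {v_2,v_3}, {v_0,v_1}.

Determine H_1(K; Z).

We work with the vertex ordering v_0 < v_1 < v_2 < v_3. The simplices of K, each written with vertices in increasing order, are:

  0-simplices (4): [v_0], [v_1], [v_2], [v_3]
  1-simplices (4): [v_0,v_1], [v_0,v_2], [v_1,v_3], [v_2,v_3]

giving chain groups C_0 ≅ Z^4, C_1 ≅ Z^4.

Boundary ∂_1: C_1 → C_0 is given by ∂[p,q] = [q] − [p]. For instance
  ∂[v_1,v_3] = [v_3] − [v_1].
This gives a 4×4 integer matrix of rank 3; reducing to Smith normal form yields diagonal entries (1,1,1).

Computing H_k = (kernel of ∂_k) / (image of ∂_{k+1}):

  H_1: rank ker ∂_1 − rank ∂_2 = (4 − 3) − 0 = 1, and there is no ∂_2, so H_1 ≅ Z.

H_1 ≅ Z.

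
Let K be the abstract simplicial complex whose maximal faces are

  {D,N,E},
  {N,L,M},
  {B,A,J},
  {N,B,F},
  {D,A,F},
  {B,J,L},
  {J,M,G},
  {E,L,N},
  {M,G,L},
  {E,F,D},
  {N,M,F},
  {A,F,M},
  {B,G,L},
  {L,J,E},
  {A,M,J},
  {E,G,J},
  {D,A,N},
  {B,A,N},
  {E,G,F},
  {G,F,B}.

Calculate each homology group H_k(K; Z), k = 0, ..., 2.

H_0 = Z,  H_1 = Z ⊕ Z/2,  H_2 = 0.

Order the vertices as A < B < D < E < F < G < J < L < M < N. Listing each simplex with vertices in this order, K has dimension 2 with simplices:

  0-simplices (10): A, B, D, E, F, G, J, L, M, N
  1-simplices (30): AB, AD, AF, AJ, AM, AN, BF, BG, BJ, BL, BN, DE, DF, DN, EF, EG, EJ, EL, EN, FG, FM, FN, GJ, GL, GM, JL, JM, LM, LN, MN
  2-simplices (20): ABJ, ABN, ADF, ADN, AFM, AJM, BFG, BFN, BGL, BJL, DEF, DEN, EFG, EGJ, EJL, ELN, FMN, GJM, GLM, LMN

so the chain groups are C_0 ≅ Z^10, C_1 ≅ Z^30, C_2 ≅ Z^20.

∂_1: C_1 → C_0 maps an edge to its endpoints' difference, ∂[p,q] = q − p. For instance
  ∂DF = F − D.
The 10×30 boundary matrix has rank 9 and Smith normal form diag(1,1,1,1,1,1,1,1,1).

∂_2: C_2 → C_1 sends each 2-simplex [p,q,r] to [q,r] − [p,r] + [p,q]. For instance
  ∂ABN = BN − AN + AB,
  ∂BJL = JL − BL + BJ.
The resulting 30×20 matrix has rank 20, and its Smith normal form has invariant factors (1,1,1,1,1,1,1,1,1,1,1,1,1,1,1,1,1,1,1,2).

Computing H_k = (kernel of ∂_k) / (image of ∂_{k+1}):

  H_0: rank C_0 − rank ∂_1 = 10 − 9 = 1, and the invariant factors of ∂_1 are all 1, so H_0 ≅ Z.
  H_1: rank ker ∂_1 − rank ∂_2 = (30 − 9) − 20 = 1, and ∂_2 has invariant factor 2 > 1, so H_1 ≅ Z ⊕ Z/2.
  H_2: rank ker ∂_2 − rank ∂_3 = (20 − 20) − 0 = 0, and there is no ∂_3, so H_2 ≅ 0.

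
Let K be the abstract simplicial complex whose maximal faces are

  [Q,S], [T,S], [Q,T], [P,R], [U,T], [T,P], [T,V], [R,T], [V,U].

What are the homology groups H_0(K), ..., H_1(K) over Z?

Take the total order P < Q < R < S < T < U < V on the vertex set. Then K (dimension 1) consists of the simplices:

  0-simplices (7): P, Q, R, S, T, U, V
  1-simplices (9): PR, PT, QS, QT, RT, ST, TU, TV, UV

Hence C_0 ≅ Z^7, C_1 ≅ Z^9.

Boundary ∂_1: C_1 → C_0 is given by ∂[p,q] = [q] − [p]. For instance
  ∂ST = T − S.
This gives a 7×9 integer matrix of rank 6; reducing to Smith normal form yields diagonal entries (1,1,1,1,1,1).

Now H_k = ker ∂_k / im ∂_{k+1}, so:

  H_0: rank C_0 − rank ∂_1 = 7 − 6 = 1, and the invariant factors of ∂_1 are all 1, so H_0 ≅ Z.
  H_1: rank ker ∂_1 − rank ∂_2 = (9 − 6) − 0 = 3, and there is no ∂_2, so H_1 ≅ Z^3.

(K is a triangulation of a wedge of 3 circles.)

H_0 = Z,  H_1 = Z^3.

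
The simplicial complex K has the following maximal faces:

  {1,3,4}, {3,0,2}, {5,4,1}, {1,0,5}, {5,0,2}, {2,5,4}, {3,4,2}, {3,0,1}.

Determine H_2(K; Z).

Fix the vertex order 0 < 1 < 2 < 3 < 4 < 5 and write every simplex with vertices in increasing order. Then dim K = 2 and the simplices of K are:

  0-simplices (6): [0], [1], [2], [3], [4], [5]
  1-simplices (12): [0,1], [0,2], [0,3], [0,5], [1,3], [1,4], [1,5], [2,3], [2,4], [2,5], [3,4], [4,5]
  2-simplices (8): [0,1,3], [0,1,5], [0,2,3], [0,2,5], [1,3,4], [1,4,5], [2,3,4], [2,4,5]

Hence C_0 ≅ Z^6, C_1 ≅ Z^12, C_2 ≅ Z^8.

The boundary map ∂_1: C_1 → C_0 is given by ∂[p,q] = [q] − [p]. For instance
  ∂[1,3] = [3] − [1].
This gives a 6×12 integer matrix of rank 5; reducing to Smith normal form yields diagonal entries (1,1,1,1,1).

The boundary map ∂_2: C_2 → C_1 acts by ∂[p,q,r] = [q,r] − [p,r] + [p,q]. For instance
  ∂[0,1,3] = [1,3] − [0,3] + [0,1],
  ∂[1,3,4] = [3,4] − [1,4] + [1,3].
As a 12×8 matrix over Z this has rank 7, with invariant factors (1,1,1,1,1,1,1).

Computing H_k = (kernel of ∂_k) / (image of ∂_{k+1}):

  H_2: rank ker ∂_2 − rank ∂_3 = (8 − 7) − 0 = 1, and there is no ∂_3, so H_2 = Z.

(K is a triangulation of the 2-sphere S^2.)

H_2 ≅ Z.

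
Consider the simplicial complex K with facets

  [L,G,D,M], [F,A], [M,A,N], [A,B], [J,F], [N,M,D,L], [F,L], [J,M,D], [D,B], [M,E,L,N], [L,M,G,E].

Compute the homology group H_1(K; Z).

H_1 ≅ Z^3.

We work with the vertex ordering A < B < D < E < F < G < J < L < M < N. The simplices of K, each written with vertices in increasing order, are:

  0-simplices (10): A, B, D, E, F, G, J, L, M, N
  1-simplices (22): AB, AF, AM, AN, BD, DG, DJ, DL, DM, DN, EG, EL, EM, EN, FJ, FL, GL, GM, JM, LM, LN, MN
  2-simplices (14): AMN, DGL, DGM, DJM, DLM, DLN, DMN, EGL, EGM, ELM, ELN, EMN, GLM, LMN
  3-simplices (4): DGLM, DLMN, EGLM, ELMN

giving chain groups C_0 ≅ Z^10, C_1 ≅ Z^22, C_2 ≅ Z^14, C_3 ≅ Z^4.

∂_1: C_1 → C_0 is given by ∂[p,q] = [q] − [p]. For instance
  ∂JM = M − J.
The resulting 10×22 matrix has rank 9, and its Smith normal form has invariant factors (1,1,1,1,1,1,1,1,1).

∂_2: C_2 → C_1 sends each 2-simplex [p,q,r] to [q,r] − [p,r] + [p,q]. For instance
  ∂EMN = MN − EN + EM,
  ∂DJM = JM − DM + DJ.
As a 22×14 matrix over Z this has rank 10, with invariant factors (1,1,1,1,1,1,1,1,1,1).

The boundary map ∂_3: C_3 → C_2 sends each 3-simplex σ to the alternating sum Σ_i (−1)^i (σ with its i-th vertex removed). For instance
  ∂ELMN = LMN − EMN + ELN − ELM,
  ∂DGLM = GLM − DLM + DGM − DGL.
This gives a 14×4 integer matrix of rank 4; reducing to Smith normal form yields diagonal entries (1,1,1,1).

From H_k ≅ ker(∂_k) / im(∂_{k+1}) we obtain:

  H_1: rank ker ∂_1 − rank ∂_2 = (22 − 9) − 10 = 3, and the invariant factors of ∂_2 are all 1, so H_1 ≅ Z^3.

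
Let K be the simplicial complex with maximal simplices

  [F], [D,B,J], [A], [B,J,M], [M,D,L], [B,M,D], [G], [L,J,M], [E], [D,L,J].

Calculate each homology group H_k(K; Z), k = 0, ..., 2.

H_0 = Z^5,  H_1 = 0,  H_2 = Z.

Fix the vertex order A < B < D < E < F < G < J < L < M and write every simplex with vertices in increasing order. Then dim K = 2 and the simplices of K are:

  0-simplices (9): A, B, D, E, F, G, J, L, M
  1-simplices (9): BD, BJ, BM, DJ, DL, DM, JL, JM, LM
  2-simplices (6): BDJ, BDM, BJM, DJL, DLM, JLM

giving chain groups C_0 ≅ Z^9, C_1 ≅ Z^9, C_2 ≅ Z^6.

∂_1: C_1 → C_0 maps an edge to its endpoints' difference, ∂[p,q] = q − p. For instance
  ∂BD = D − B.
The 9×9 boundary matrix has rank 4 and Smith normal form diag(1,1,1,1).

Boundary ∂_2: C_2 → C_1 maps a triangle to the signed sum of its edges. For instance
  ∂BDM = DM − BM + BD,
  ∂DLM = LM − DM + DL.
This gives a 9×6 integer matrix of rank 5; reducing to Smith normal form yields diagonal entries (1,1,1,1,1).

Now H_k = ker ∂_k / im ∂_{k+1}, so:

  H_0: rank C_0 − rank ∂_1 = 9 − 4 = 5, and the invariant factors of ∂_1 are all 1, so H_0 = Z^5.
  H_1: rank ker ∂_1 − rank ∂_2 = (9 − 4) − 5 = 0, and the invariant factors of ∂_2 are all 1, so H_1 = 0.
  H_2: rank ker ∂_2 − rank ∂_3 = (6 − 5) − 0 = 1, and there is no ∂_3, so H_2 = Z.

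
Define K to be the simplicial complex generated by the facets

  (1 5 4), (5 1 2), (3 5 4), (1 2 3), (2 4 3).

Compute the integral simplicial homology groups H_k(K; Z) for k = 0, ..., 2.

Take the total order 1 < 2 < 3 < 4 < 5 on the vertex set. Then K (dimension 2) consists of the simplices:

  0-simplices (5): [1], [2], [3], [4], [5]
  1-simplices (10): [1,2], [1,3], [1,4], [1,5], [2,3], [2,4], [2,5], [3,4], [3,5], [4,5]
  2-simplices (5): [1,2,3], [1,2,5], [1,4,5], [2,3,4], [3,4,5]

giving chain groups C_0 ≅ Z^5, C_1 ≅ Z^10, C_2 ≅ Z^5.

∂_1: C_1 → C_0 is given by ∂[p,q] = [q] − [p]. For instance
  ∂[2,3] = [3] − [2].
The 5×10 boundary matrix has rank 4 and Smith normal form diag(1,1,1,1).

∂_2: C_2 → C_1 sends each 2-simplex [p,q,r] to [q,r] − [p,r] + [p,q]. For instance
  ∂[2,3,4] = [3,4] − [2,4] + [2,3],
  ∂[1,2,3] = [2,3] − [1,3] + [1,2].
The resulting 10×5 matrix has rank 5, and its Smith normal form has invariant factors (1,1,1,1,1).

Computing H_k = (kernel of ∂_k) / (image of ∂_{k+1}):

  H_0: rank C_0 − rank ∂_1 = 5 − 4 = 1, and the invariant factors of ∂_1 are all 1, so H_0 ≅ Z.
  H_1: rank ker ∂_1 − rank ∂_2 = (10 − 4) − 5 = 1, and the invariant factors of ∂_2 are all 1, so H_1 ≅ Z.
  H_2: rank ker ∂_2 − rank ∂_3 = (5 − 5) − 0 = 0, and there is no ∂_3, so H_2 ≅ 0.

H_0 = Z,  H_1 = Z,  H_2 = 0.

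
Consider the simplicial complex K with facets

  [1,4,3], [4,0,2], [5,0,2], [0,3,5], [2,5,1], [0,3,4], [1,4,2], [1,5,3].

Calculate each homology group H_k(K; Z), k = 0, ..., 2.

Take the total order 0 < 1 < 2 < 3 < 4 < 5 on the vertex set. Then K (dimension 2) consists of the simplices:

  0-simplices (6): [0], [1], [2], [3], [4], [5]
  1-simplices (12): [0,2], [0,3], [0,4], [0,5], [1,2], [1,3], [1,4], [1,5], [2,4], [2,5], [3,4], [3,5]
  2-simplices (8): [0,2,4], [0,2,5], [0,3,4], [0,3,5], [1,2,4], [1,2,5], [1,3,4], [1,3,5]

giving chain groups C_0 ≅ Z^6, C_1 ≅ Z^12, C_2 ≅ Z^8.

∂_1: C_1 → C_0 sends each edge [p,q] (with p < q) to q − p. For instance
  ∂[1,5] = [5] − [1].
This gives a 6×12 integer matrix of rank 5; reducing to Smith normal form yields diagonal entries (1,1,1,1,1).

∂_2: C_2 → C_1 maps a triangle to the signed sum of its edges. For instance
  ∂[1,2,5] = [2,5] − [1,5] + [1,2],
  ∂[0,2,5] = [2,5] − [0,5] + [0,2].
This gives a 12×8 integer matrix of rank 7; reducing to Smith normal form yields diagonal entries (1,1,1,1,1,1,1).

Now H_k = ker ∂_k / im ∂_{k+1}, so:

  H_0: rank C_0 − rank ∂_1 = 6 − 5 = 1, and the invariant factors of ∂_1 are all 1, so H_0 ≅ Z.
  H_1: rank ker ∂_1 − rank ∂_2 = (12 − 5) − 7 = 0, and the invariant factors of ∂_2 are all 1, so H_1 ≅ 0.
  H_2: rank ker ∂_2 − rank ∂_3 = (8 − 7) − 0 = 1, and there is no ∂_3, so H_2 ≅ Z.

H_0 = Z,  H_1 = 0,  H_2 = Z.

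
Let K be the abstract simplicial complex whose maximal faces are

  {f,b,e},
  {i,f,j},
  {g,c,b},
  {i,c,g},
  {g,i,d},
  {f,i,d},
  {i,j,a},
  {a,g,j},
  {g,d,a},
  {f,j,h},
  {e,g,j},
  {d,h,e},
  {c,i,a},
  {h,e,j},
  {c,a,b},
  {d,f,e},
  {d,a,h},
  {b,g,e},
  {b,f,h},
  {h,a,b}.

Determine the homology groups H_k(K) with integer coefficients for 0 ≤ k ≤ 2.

K has 10 vertices, 30 edges, 20 triangles.
rank ∂_0 = 0, rank ∂_1 = 9 ⇒ b_0 = 10 − 0 − 9 = 1; all invariant factors of ∂_1 are 1 so no torsion. So H_0 ≅ Z.
rank ∂_1 = 9, rank ∂_2 = 20 ⇒ b_1 = 30 − 9 − 20 = 1; ∂_2 has invariant factor(s) [2] giving torsion. So H_1 ≅ Z ⊕ Z_2.
rank ∂_2 = 20, rank ∂_3 = 0 ⇒ b_2 = 20 − 20 − 0 = 0. So H_2 ≅ 0.

H_0 ≅ Z,  H_1 ≅ Z ⊕ Z_2,  H_2 = 0.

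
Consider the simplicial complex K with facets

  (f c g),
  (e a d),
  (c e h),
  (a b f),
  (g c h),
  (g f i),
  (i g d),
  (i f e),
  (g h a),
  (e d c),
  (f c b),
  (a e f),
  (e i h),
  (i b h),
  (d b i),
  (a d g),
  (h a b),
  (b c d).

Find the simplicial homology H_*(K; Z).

K has 9 vertices, 27 edges, 18 triangles.
rank ∂_0 = 0, rank ∂_1 = 8 ⇒ b_0 = 9 − 0 − 8 = 1; all invariant factors of ∂_1 are 1 so no torsion. So H_0 ≅ Z.
rank ∂_1 = 8, rank ∂_2 = 17 ⇒ b_1 = 27 − 8 − 17 = 2; all invariant factors of ∂_2 are 1 so no torsion. So H_1 ≅ Z^2.
rank ∂_2 = 17, rank ∂_3 = 0 ⇒ b_2 = 18 − 17 − 0 = 1. So H_2 ≅ Z.

H_0 ≅ Z,  H_1 ≅ Z^2,  H_2 ≅ Z.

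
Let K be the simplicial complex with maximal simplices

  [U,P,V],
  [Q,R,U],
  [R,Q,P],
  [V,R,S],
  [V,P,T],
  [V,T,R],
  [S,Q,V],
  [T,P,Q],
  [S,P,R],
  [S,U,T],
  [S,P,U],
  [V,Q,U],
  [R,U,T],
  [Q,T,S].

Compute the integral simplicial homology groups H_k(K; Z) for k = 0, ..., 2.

We work with the vertex ordering P < Q < R < S < T < U < V. The simplices of K, each written with vertices in increasing order, are:

  0-simplices (7): P, Q, R, S, T, U, V
  1-simplices (21): PQ, PR, PS, PT, PU, PV, QR, QS, QT, QU, QV, RS, RT, RU, RV, ST, SU, SV, TU, TV, UV
  2-simplices (14): PQR, PQT, PRS, PSU, PTV, PUV, QRU, QST, QSV, QUV, RSV, RTU, RTV, STU

Hence C_0 ≅ Z^7, C_1 ≅ Z^21, C_2 ≅ Z^14.

Boundary ∂_1: C_1 → C_0 sends each edge [p,q] (with p < q) to q − p. For instance
  ∂ST = T − S.
As a 7×21 matrix over Z this has rank 6, with invariant factors (1,1,1,1,1,1).

The boundary map ∂_2: C_2 → C_1 sends each 2-simplex [p,q,r] to [q,r] − [p,r] + [p,q]. For instance
  ∂RSV = SV − RV + RS,
  ∂RTV = TV − RV + RT.
This gives a 21×14 integer matrix of rank 13; reducing to Smith normal form yields diagonal entries (1,1,1,1,1,1,1,1,1,1,1,1,1).

From H_k ≅ ker(∂_k) / im(∂_{k+1}) we obtain:

  H_0: rank C_0 − rank ∂_1 = 7 − 6 = 1, and the invariant factors of ∂_1 are all 1, so H_0 ≅ Z.
  H_1: rank ker ∂_1 − rank ∂_2 = (21 − 6) − 13 = 2, and the invariant factors of ∂_2 are all 1, so H_1 ≅ Z^2.
  H_2: rank ker ∂_2 − rank ∂_3 = (14 − 13) − 0 = 1, and there is no ∂_3, so H_2 ≅ Z.

As a check, the Euler characteristic is 7 − 21 + 14 = 0, which agrees with 1 − 2 + 1 = 0.

H_0 ≅ Z,  H_1 ≅ Z^2,  H_2 ≅ Z.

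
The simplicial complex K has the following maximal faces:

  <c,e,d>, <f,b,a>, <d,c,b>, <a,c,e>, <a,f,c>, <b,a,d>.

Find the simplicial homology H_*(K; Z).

H_0 = Z,  H_1 = Z,  H_2 = 0.

We work with the vertex ordering a < b < c < d < e < f. The simplices of K, each written with vertices in increasing order, are:

  0-simplices (6): a, b, c, d, e, f
  1-simplices (12): ab, ac, ad, ae, af, bc, bd, bf, cd, ce, cf, de
  2-simplices (6): abd, abf, ace, acf, bcd, cde

Hence C_0 ≅ Z^6, C_1 ≅ Z^12, C_2 ≅ Z^6.

Boundary ∂_1: C_1 → C_0 maps an edge to its endpoints' difference, ∂[p,q] = q − p.
This gives a 6×12 integer matrix of rank 5; reducing to Smith normal form yields diagonal entries (1,1,1,1,1).

∂_2: C_2 → C_1 acts by ∂[p,q,r] = [q,r] − [p,r] + [p,q]. For instance
  ∂ace = ce − ae + ac,
  ∂cde = de − ce + cd.
As a 12×6 matrix over Z this has rank 6, with invariant factors (1,1,1,1,1,1).

Reading off H_k = ker ∂_k / im ∂_{k+1}:

  H_0: rank C_0 − rank ∂_1 = 6 − 5 = 1, and the invariant factors of ∂_1 are all 1, so H_0 = Z.
  H_1: rank ker ∂_1 − rank ∂_2 = (12 − 5) − 6 = 1, and the invariant factors of ∂_2 are all 1, so H_1 = Z.
  H_2: rank ker ∂_2 − rank ∂_3 = (6 − 6) − 0 = 0, and there is no ∂_3, so H_2 = 0.

As a check, the Euler characteristic is 6 − 12 + 6 = 0, which agrees with 1 − 1 + 0 = 0.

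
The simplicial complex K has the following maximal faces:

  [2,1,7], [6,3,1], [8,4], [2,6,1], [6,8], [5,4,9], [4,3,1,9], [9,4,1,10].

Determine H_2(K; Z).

H_2 = 0.

Fix the vertex order 1 < 2 < 3 < 4 < 5 < 6 < 7 < 8 < 9 < 10 and write every simplex with vertices in increasing order. Then dim K = 3 and the simplices of K are:

  0-simplices (10): [1], [2], [3], [4], [5], [6], [7], [8], [9], [10]
  1-simplices (19): [1,2], [1,3], [1,4], [1,6], [1,7], [1,9], [1,10], [2,6], [2,7], [3,4], [3,6], [3,9], [4,5], [4,8], [4,9], [4,10], [5,9], [6,8], [9,10]
  2-simplices (11): [1,2,6], [1,2,7], [1,3,4], [1,3,6], [1,3,9], [1,4,9], [1,4,10], [1,9,10], [3,4,9], [4,5,9], [4,9,10]
  3-simplices (2): [1,3,4,9], [1,4,9,10]

so the chain groups are C_0 ≅ Z^10, C_1 ≅ Z^19, C_2 ≅ Z^11, C_3 ≅ Z^2.

The boundary map ∂_1: C_1 → C_0 sends each edge [p,q] (with p < q) to q − p.
The 10×19 boundary matrix has rank 9 and Smith normal form diag(1,1,1,1,1,1,1,1,1).

Boundary ∂_2: C_2 → C_1 acts by ∂[p,q,r] = [q,r] − [p,r] + [p,q]. For instance
  ∂[4,9,10] = [9,10] − [4,10] + [4,9],
  ∂[3,4,9] = [4,9] − [3,9] + [3,4].
The 19×11 boundary matrix has rank 9 and Smith normal form diag(1,1,1,1,1,1,1,1,1).

The boundary map ∂_3: C_3 → C_2 sends each 3-simplex σ to the alternating sum Σ_i (−1)^i (σ with its i-th vertex removed). For instance
  ∂[1,3,4,9] = [3,4,9] − [1,4,9] + [1,3,9] − [1,3,4],
  ∂[1,4,9,10] = [4,9,10] − [1,9,10] + [1,4,10] − [1,4,9].
As a 11×2 matrix over Z this has rank 2, with invariant factors (1,1).

Now H_k = ker ∂_k / im ∂_{k+1}, so:

  H_2: rank ker ∂_2 − rank ∂_3 = (11 − 9) − 2 = 0, and the invariant factors of ∂_3 are all 1, so H_2 = 0.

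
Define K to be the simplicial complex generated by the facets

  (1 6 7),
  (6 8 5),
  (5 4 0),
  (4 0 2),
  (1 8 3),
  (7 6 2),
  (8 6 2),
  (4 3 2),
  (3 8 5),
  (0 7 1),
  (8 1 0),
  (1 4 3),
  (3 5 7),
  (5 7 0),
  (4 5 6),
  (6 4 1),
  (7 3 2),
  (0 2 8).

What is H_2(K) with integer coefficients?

Fix the vertex order 0 < 1 < 2 < 3 < 4 < 5 < 6 < 7 < 8 and write every simplex with vertices in increasing order. Then dim K = 2 and the simplices of K are:

  0-simplices (9): [0], [1], [2], [3], [4], [5], [6], [7], [8]
  1-simplices (27): (27 of them)
  2-simplices (18): [0,1,7], [0,1,8], [0,2,4], [0,2,8], [0,4,5], [0,5,7], [1,3,4], [1,3,8], [1,4,6], [1,6,7], [2,3,4], [2,3,7], [2,6,7], [2,6,8], [3,5,7], [3,5,8], [4,5,6], [5,6,8]

Hence C_0 ≅ Z^9, C_1 ≅ Z^27, C_2 ≅ Z^18.

Boundary ∂_1: C_1 → C_0 sends each edge [p,q] (with p < q) to q − p. For instance
  ∂[3,7] = [7] − [3].
This gives a 9×27 integer matrix of rank 8; reducing to Smith normal form yields diagonal entries (1,1,1,1,1,1,1,1).

∂_2: C_2 → C_1 maps a triangle to the signed sum of its edges. For instance
  ∂[2,6,7] = [6,7] − [2,7] + [2,6],
  ∂[1,3,8] = [3,8] − [1,8] + [1,3].
As a 27×18 matrix over Z this has rank 17, with invariant factors (1,1,1,1,1,1,1,1,1,1,1,1,1,1,1,1,1).

Computing H_k = (kernel of ∂_k) / (image of ∂_{k+1}):

  H_2: rank ker ∂_2 − rank ∂_3 = (18 − 17) − 0 = 1, and there is no ∂_3, so H_2 = Z.

H_2 = Z.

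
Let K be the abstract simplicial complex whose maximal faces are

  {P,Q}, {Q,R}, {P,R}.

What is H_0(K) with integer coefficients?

Order the vertices as P < Q < R. Listing each simplex with vertices in this order, K has dimension 1 with simplices:

  0-simplices (3): P, Q, R
  1-simplices (3): PQ, PR, QR

giving chain groups C_0 ≅ Z^3, C_1 ≅ Z^3.

∂_1: C_1 → C_0 is given by ∂[p,q] = [q] − [p]. For instance
  ∂QR = R − Q.
As a 3×3 matrix over Z this has rank 2, with invariant factors (1,1).

Reading off H_k = ker ∂_k / im ∂_{k+1}:

  H_0: rank C_0 − rank ∂_1 = 3 − 2 = 1, and the invariant factors of ∂_1 are all 1, so H_0 ≅ Z.

(K is a triangulation of the circle S^1.)

H_0 = Z.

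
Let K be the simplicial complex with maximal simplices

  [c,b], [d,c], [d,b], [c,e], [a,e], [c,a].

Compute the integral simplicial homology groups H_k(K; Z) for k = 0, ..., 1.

Take the total order a < b < c < d < e on the vertex set. Then K (dimension 1) consists of the simplices:

  0-simplices (5): a, b, c, d, e
  1-simplices (6): ac, ae, bc, bd, cd, ce

giving chain groups C_0 ≅ Z^5, C_1 ≅ Z^6.

The boundary map ∂_1: C_1 → C_0 maps an edge to its endpoints' difference, ∂[p,q] = q − p.
The resulting 5×6 matrix has rank 4, and its Smith normal form has invariant factors (1,1,1,1).

Computing H_k = (kernel of ∂_k) / (image of ∂_{k+1}):

  H_0: rank C_0 − rank ∂_1 = 5 − 4 = 1, and the invariant factors of ∂_1 are all 1, so H_0 ≅ Z.
  H_1: rank ker ∂_1 − rank ∂_2 = (6 − 4) − 0 = 2, and there is no ∂_2, so H_1 ≅ Z^2.

As a check, the Euler characteristic is 5 − 6 = -1, which agrees with 1 − 2 = -1.
(K is a triangulation of a wedge of 2 circles.)

H_0 ≅ Z,  H_1 ≅ Z^2.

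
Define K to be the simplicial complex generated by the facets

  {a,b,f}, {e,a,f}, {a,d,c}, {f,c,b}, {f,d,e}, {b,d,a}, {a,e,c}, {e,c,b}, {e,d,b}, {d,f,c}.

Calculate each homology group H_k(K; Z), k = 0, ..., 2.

Take the total order a < b < c < d < e < f on the vertex set. Then K (dimension 2) consists of the simplices:

  0-simplices (6): a, b, c, d, e, f
  1-simplices (15): ab, ac, ad, ae, af, bc, bd, be, bf, cd, ce, cf, de, df, ef
  2-simplices (10): abd, abf, acd, ace, aef, bce, bcf, bde, cdf, def

Hence C_0 ≅ Z^6, C_1 ≅ Z^15, C_2 ≅ Z^10.

The boundary map ∂_1: C_1 → C_0 is given by ∂[p,q] = [q] − [p]. For instance
  ∂cf = f − c.
This gives a 6×15 integer matrix of rank 5; reducing to Smith normal form yields diagonal entries (1,1,1,1,1).

∂_2: C_2 → C_1 sends each 2-simplex [p,q,r] to [q,r] − [p,r] + [p,q]. For instance
  ∂aef = ef − af + ae,
  ∂abf = bf − af + ab.
This gives a 15×10 integer matrix of rank 10; reducing to Smith normal form yields diagonal entries (1,1,1,1,1,1,1,1,1,2).

Now H_k = ker ∂_k / im ∂_{k+1}, so:

  H_0: rank C_0 − rank ∂_1 = 6 − 5 = 1, and the invariant factors of ∂_1 are all 1, so H_0 = Z.
  H_1: rank ker ∂_1 − rank ∂_2 = (15 − 5) − 10 = 0, and ∂_2 has invariant factor 2 > 1, so H_1 = Z/2.
  H_2: rank ker ∂_2 − rank ∂_3 = (10 − 10) − 0 = 0, and there is no ∂_3, so H_2 = 0.

As a check, the Euler characteristic is 6 − 15 + 10 = 1, which agrees with 1 − 0 + 0 = 1.

H_0 ≅ Z,  H_1 ≅ Z/2,  H_2 = 0.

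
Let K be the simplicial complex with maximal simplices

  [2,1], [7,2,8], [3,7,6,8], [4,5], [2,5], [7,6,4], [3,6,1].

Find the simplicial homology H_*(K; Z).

Take the total order 1 < 2 < 3 < 4 < 5 < 6 < 7 < 8 on the vertex set. Then K (dimension 3) consists of the simplices:

  0-simplices (8): [1], [2], [3], [4], [5], [6], [7], [8]
  1-simplices (15): [1,2], [1,3], [1,6], [2,5], [2,7], [2,8], [3,6], [3,7], [3,8], [4,5], [4,6], [4,7], [6,7], [6,8], [7,8]
  2-simplices (7): [1,3,6], [2,7,8], [3,6,7], [3,6,8], [3,7,8], [4,6,7], [6,7,8]
  3-simplices (1): [3,6,7,8]

Hence C_0 ≅ Z^8, C_1 ≅ Z^15, C_2 ≅ Z^7, C_3 ≅ Z^1.

Boundary ∂_1: C_1 → C_0 is given by ∂[p,q] = [q] − [p]. For instance
  ∂[2,8] = [8] − [2].
As a 8×15 matrix over Z this has rank 7, with invariant factors (1,1,1,1,1,1,1).

The boundary map ∂_2: C_2 → C_1 sends each 2-simplex [p,q,r] to [q,r] − [p,r] + [p,q]. For instance
  ∂[1,3,6] = [3,6] − [1,6] + [1,3],
  ∂[4,6,7] = [6,7] − [4,7] + [4,6].
This gives a 15×7 integer matrix of rank 6; reducing to Smith normal form yields diagonal entries (1,1,1,1,1,1).

∂_3: C_3 → C_2 sends each 3-simplex σ to the alternating sum Σ_i (−1)^i (σ with its i-th vertex removed). For instance
  ∂[3,6,7,8] = [6,7,8] − [3,7,8] + [3,6,8] − [3,6,7].
As a 7×1 matrix over Z this has rank 1, with invariant factors (1).

Computing H_k = (kernel of ∂_k) / (image of ∂_{k+1}):

  H_0: rank C_0 − rank ∂_1 = 8 − 7 = 1, and the invariant factors of ∂_1 are all 1, so H_0 = Z.
  H_1: rank ker ∂_1 − rank ∂_2 = (15 − 7) − 6 = 2, and the invariant factors of ∂_2 are all 1, so H_1 = Z^2.
  H_2: rank ker ∂_2 − rank ∂_3 = (7 − 6) − 1 = 0, and the invariant factors of ∂_3 are all 1, so H_2 = 0.
  H_3: rank ker ∂_3 − rank ∂_4 = (1 − 1) − 0 = 0, and there is no ∂_4, so H_3 = 0.

H_0 ≅ Z,  H_1 ≅ Z^2,  H_2 = 0,  H_3 = 0.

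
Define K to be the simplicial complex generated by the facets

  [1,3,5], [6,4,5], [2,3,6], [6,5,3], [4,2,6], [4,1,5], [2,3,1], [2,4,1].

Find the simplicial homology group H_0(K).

H_0 ≅ Z.

Fix the vertex order 1 < 2 < 3 < 4 < 5 < 6 and write every simplex with vertices in increasing order. Then dim K = 2 and the simplices of K are:

  0-simplices (6): [1], [2], [3], [4], [5], [6]
  1-simplices (12): [1,2], [1,3], [1,4], [1,5], [2,3], [2,4], [2,6], [3,5], [3,6], [4,5], [4,6], [5,6]
  2-simplices (8): [1,2,3], [1,2,4], [1,3,5], [1,4,5], [2,3,6], [2,4,6], [3,5,6], [4,5,6]

so the chain groups are C_0 ≅ Z^6, C_1 ≅ Z^12, C_2 ≅ Z^8.

Boundary ∂_1: C_1 → C_0 maps an edge to its endpoints' difference, ∂[p,q] = q − p. For instance
  ∂[1,3] = [3] − [1].
The 6×12 boundary matrix has rank 5 and Smith normal form diag(1,1,1,1,1).

The boundary map ∂_2: C_2 → C_1 maps a triangle to the signed sum of its edges. For instance
  ∂[4,5,6] = [5,6] − [4,6] + [4,5],
  ∂[3,5,6] = [5,6] − [3,6] + [3,5].
As a 12×8 matrix over Z this has rank 7, with invariant factors (1,1,1,1,1,1,1).

Reading off H_k = ker ∂_k / im ∂_{k+1}:

  H_0: rank C_0 − rank ∂_1 = 6 − 5 = 1, and the invariant factors of ∂_1 are all 1, so H_0 ≅ Z.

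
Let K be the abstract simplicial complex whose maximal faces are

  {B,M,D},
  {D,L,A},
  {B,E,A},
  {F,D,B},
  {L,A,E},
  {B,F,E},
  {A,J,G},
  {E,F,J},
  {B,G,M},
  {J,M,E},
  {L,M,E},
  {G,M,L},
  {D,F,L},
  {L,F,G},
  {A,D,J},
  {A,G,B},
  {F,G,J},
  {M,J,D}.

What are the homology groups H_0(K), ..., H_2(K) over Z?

We work with the vertex ordering A < B < D < E < F < G < J < L < M. The simplices of K, each written with vertices in increasing order, are:

  0-simplices (9): A, B, D, E, F, G, J, L, M
  1-simplices (27): AB, AD, AE, AG, AJ, AL, BD, BE, BF, BG, BM, DF, DJ, DL, DM, EF, EJ, EL, EM, FG, FJ, FL, GJ, GL, GM, JM, LM
  2-simplices (18): ABE, ABG, ADJ, ADL, AEL, AGJ, BDF, BDM, BEF, BGM, DFL, DJM, EFJ, EJM, ELM, FGJ, FGL, GLM

so the chain groups are C_0 ≅ Z^9, C_1 ≅ Z^27, C_2 ≅ Z^18.

The boundary map ∂_1: C_1 → C_0 maps an edge to its endpoints' difference, ∂[p,q] = q − p. For instance
  ∂BD = D − B.
The 9×27 boundary matrix has rank 8 and Smith normal form diag(1,1,1,1,1,1,1,1).

∂_2: C_2 → C_1 acts by ∂[p,q,r] = [q,r] − [p,r] + [p,q]. For instance
  ∂EJM = JM − EM + EJ,
  ∂DJM = JM − DM + DJ.
The resulting 27×18 matrix has rank 17, and its Smith normal form has invariant factors (1,1,1,1,1,1,1,1,1,1,1,1,1,1,1,1,1).

From H_k ≅ ker(∂_k) / im(∂_{k+1}) we obtain:

  H_0: rank C_0 − rank ∂_1 = 9 − 8 = 1, and the invariant factors of ∂_1 are all 1, so H_0 = Z.
  H_1: rank ker ∂_1 − rank ∂_2 = (27 − 8) − 17 = 2, and the invariant factors of ∂_2 are all 1, so H_1 = Z^2.
  H_2: rank ker ∂_2 − rank ∂_3 = (18 − 17) − 0 = 1, and there is no ∂_3, so H_2 = Z.

H_0 ≅ Z,  H_1 ≅ Z^2,  H_2 ≅ Z.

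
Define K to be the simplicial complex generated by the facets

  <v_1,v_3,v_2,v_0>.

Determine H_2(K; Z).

Take the total order v_0 < v_1 < v_2 < v_3 on the vertex set. Then K (dimension 3) consists of the simplices:

  0-simplices (4): [v_0], [v_1], [v_2], [v_3]
  1-simplices (6): [v_0,v_1], [v_0,v_2], [v_0,v_3], [v_1,v_2], [v_1,v_3], [v_2,v_3]
  2-simplices (4): [v_0,v_1,v_2], [v_0,v_1,v_3], [v_0,v_2,v_3], [v_1,v_2,v_3]
  3-simplices (1): [v_0,v_1,v_2,v_3]

Hence C_0 ≅ Z^4, C_1 ≅ Z^6, C_2 ≅ Z^4, C_3 ≅ Z^1.

The boundary map ∂_1: C_1 → C_0 is given by ∂[p,q] = [q] − [p].
The 4×6 boundary matrix has rank 3 and Smith normal form diag(1,1,1).

∂_2: C_2 → C_1 acts by ∂[p,q,r] = [q,r] − [p,r] + [p,q]. For instance
  ∂[v_0,v_1,v_3] = [v_1,v_3] − [v_0,v_3] + [v_0,v_1],
  ∂[v_0,v_2,v_3] = [v_2,v_3] − [v_0,v_3] + [v_0,v_2].
As a 6×4 matrix over Z this has rank 3, with invariant factors (1,1,1).

∂_3: C_3 → C_2 sends each 3-simplex σ to the alternating sum Σ_i (−1)^i (σ with its i-th vertex removed). For instance
  ∂[v_0,v_1,v_2,v_3] = [v_1,v_2,v_3] − [v_0,v_2,v_3] + [v_0,v_1,v_3] − [v_0,v_1,v_2].
As a 4×1 matrix over Z this has rank 1, with invariant factors (1).

From H_k ≅ ker(∂_k) / im(∂_{k+1}) we obtain:

  H_2: rank ker ∂_2 − rank ∂_3 = (4 − 3) − 1 = 0, and the invariant factors of ∂_3 are all 1, so H_2 = 0.

H_2 ≅ 0.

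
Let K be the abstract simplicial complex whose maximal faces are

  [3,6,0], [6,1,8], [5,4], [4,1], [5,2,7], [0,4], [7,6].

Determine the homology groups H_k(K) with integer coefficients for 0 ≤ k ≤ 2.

H_0 = Z,  H_1 = Z^2,  H_2 = 0.

Fix the vertex order 0 < 1 < 2 < 3 < 4 < 5 < 6 < 7 < 8 and write every simplex with vertices in increasing order. Then dim K = 2 and the simplices of K are:

  0-simplices (9): [0], [1], [2], [3], [4], [5], [6], [7], [8]
  1-simplices (13): [0,3], [0,4], [0,6], [1,4], [1,6], [1,8], [2,5], [2,7], [3,6], [4,5], [5,7], [6,7], [6,8]
  2-simplices (3): [0,3,6], [1,6,8], [2,5,7]

giving chain groups C_0 ≅ Z^9, C_1 ≅ Z^13, C_2 ≅ Z^3.

Boundary ∂_1: C_1 → C_0 is given by ∂[p,q] = [q] − [p]. For instance
  ∂[6,7] = [7] − [6].
This gives a 9×13 integer matrix of rank 8; reducing to Smith normal form yields diagonal entries (1,1,1,1,1,1,1,1).

∂_2: C_2 → C_1 sends each 2-simplex [p,q,r] to [q,r] − [p,r] + [p,q]. For instance
  ∂[2,5,7] = [5,7] − [2,7] + [2,5],
  ∂[0,3,6] = [3,6] − [0,6] + [0,3].
This gives a 13×3 integer matrix of rank 3; reducing to Smith normal form yields diagonal entries (1,1,1).

Now H_k = ker ∂_k / im ∂_{k+1}, so:

  H_0: rank C_0 − rank ∂_1 = 9 − 8 = 1, and the invariant factors of ∂_1 are all 1, so H_0 = Z.
  H_1: rank ker ∂_1 − rank ∂_2 = (13 − 8) − 3 = 2, and the invariant factors of ∂_2 are all 1, so H_1 = Z^2.
  H_2: rank ker ∂_2 − rank ∂_3 = (3 − 3) − 0 = 0, and there is no ∂_3, so H_2 = 0.

As a check, the Euler characteristic is 9 − 13 + 3 = -1, which agrees with 1 − 2 + 0 = -1.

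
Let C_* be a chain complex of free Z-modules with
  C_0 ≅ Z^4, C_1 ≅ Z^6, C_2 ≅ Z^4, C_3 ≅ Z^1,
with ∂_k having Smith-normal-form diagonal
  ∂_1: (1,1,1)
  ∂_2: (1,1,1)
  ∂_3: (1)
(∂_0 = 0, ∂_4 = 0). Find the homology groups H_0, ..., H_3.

H_0 ≅ Z,  H_1 = 0,  H_2 = 0,  H_3 = 0.

H_0: b_0 = 4 − 0 − 3 = 1; torsion from ∂_1 factors > 1: none. So H_0 ≅ Z.
H_1: b_1 = 6 − 3 − 3 = 0; torsion from ∂_2 factors > 1: none. So H_1 ≅ 0.
H_2: b_2 = 4 − 3 − 1 = 0; torsion from ∂_3 factors > 1: none. So H_2 ≅ 0.
H_3: b_3 = 1 − 1 − 0 = 0; torsion from ∂_4 factors > 1: none. So H_3 ≅ 0.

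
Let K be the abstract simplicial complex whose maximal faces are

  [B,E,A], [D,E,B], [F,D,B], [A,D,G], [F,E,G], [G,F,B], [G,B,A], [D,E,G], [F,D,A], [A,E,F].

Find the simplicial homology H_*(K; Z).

H_0 = Z,  H_1 = Z/2,  H_2 = 0.

Fix the vertex order A < B < D < E < F < G and write every simplex with vertices in increasing order. Then dim K = 2 and the simplices of K are:

  0-simplices (6): A, B, D, E, F, G
  1-simplices (15): AB, AD, AE, AF, AG, BD, BE, BF, BG, DE, DF, DG, EF, EG, FG
  2-simplices (10): ABE, ABG, ADF, ADG, AEF, BDE, BDF, BFG, DEG, EFG

Hence C_0 ≅ Z^6, C_1 ≅ Z^15, C_2 ≅ Z^10.

∂_1: C_1 → C_0 maps an edge to its endpoints' difference, ∂[p,q] = q − p. For instance
  ∂DF = F − D.
The 6×15 boundary matrix has rank 5 and Smith normal form diag(1,1,1,1,1).

∂_2: C_2 → C_1 sends each 2-simplex [p,q,r] to [q,r] − [p,r] + [p,q]. For instance
  ∂EFG = FG − EG + EF,
  ∂ABE = BE − AE + AB.
As a 15×10 matrix over Z this has rank 10, with invariant factors (1,1,1,1,1,1,1,1,1,2).

From H_k ≅ ker(∂_k) / im(∂_{k+1}) we obtain:

  H_0: rank C_0 − rank ∂_1 = 6 − 5 = 1, and the invariant factors of ∂_1 are all 1, so H_0 = Z.
  H_1: rank ker ∂_1 − rank ∂_2 = (15 − 5) − 10 = 0, and ∂_2 has invariant factor 2 > 1, so H_1 = Z/2.
  H_2: rank ker ∂_2 − rank ∂_3 = (10 − 10) − 0 = 0, and there is no ∂_3, so H_2 = 0.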